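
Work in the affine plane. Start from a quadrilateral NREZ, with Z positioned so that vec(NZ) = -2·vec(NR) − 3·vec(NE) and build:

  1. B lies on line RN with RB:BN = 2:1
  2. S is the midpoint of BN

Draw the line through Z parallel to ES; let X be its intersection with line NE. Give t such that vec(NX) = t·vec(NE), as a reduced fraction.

Choose coordinates N = (0, 0), R = (1, 0), E = (0, 1), Z = (-2, -3).
1. B lies on line RN with RB:BN = 2:1 ⇒ B = (1/3, 0)
2. S is the midpoint of BN ⇒ S = (1/6, 0)
through Z parallel to ES: direction (1/6, -1); meets NE at X = (0, -15)
X = N + t·(E−N) with t = -15

t = -15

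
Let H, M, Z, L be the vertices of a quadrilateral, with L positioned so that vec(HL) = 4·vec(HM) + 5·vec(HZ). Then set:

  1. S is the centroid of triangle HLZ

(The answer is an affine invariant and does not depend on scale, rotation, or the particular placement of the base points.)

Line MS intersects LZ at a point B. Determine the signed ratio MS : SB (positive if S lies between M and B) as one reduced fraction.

MS:SB = 5

Choose coordinates H = (0, 0), M = (1, 0), Z = (0, 1), L = (4, 5).
1. S is the centroid of triangle HLZ ⇒ S = (4/3, 2)
line MS meets LZ at B = (7/5, 12/5)
S = M + t·(B−M) with t = 5/6, so MS:SB = 5/6:1/6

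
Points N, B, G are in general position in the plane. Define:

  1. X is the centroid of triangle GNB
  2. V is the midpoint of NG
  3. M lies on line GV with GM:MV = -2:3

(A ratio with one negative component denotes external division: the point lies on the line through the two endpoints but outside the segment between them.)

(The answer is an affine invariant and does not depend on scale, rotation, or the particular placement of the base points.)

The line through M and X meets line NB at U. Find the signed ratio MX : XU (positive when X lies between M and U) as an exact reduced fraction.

MX:XU = 5

Set N = (0, 0), B = (1, 0), G = (0, 1); any affine frame gives the same invariant.
1. X is the centroid of triangle GNB ⇒ X = (1/3, 1/3)
2. V is the midpoint of NG ⇒ V = (0, 1/2)
3. M lies on line GV with GM:MV = -2:3 ⇒ M = (0, 2)
line MX meets NB at U = (2/5, 0)
X = M + t·(U−M) with t = 5/6, so MX:XU = 5/6:1/6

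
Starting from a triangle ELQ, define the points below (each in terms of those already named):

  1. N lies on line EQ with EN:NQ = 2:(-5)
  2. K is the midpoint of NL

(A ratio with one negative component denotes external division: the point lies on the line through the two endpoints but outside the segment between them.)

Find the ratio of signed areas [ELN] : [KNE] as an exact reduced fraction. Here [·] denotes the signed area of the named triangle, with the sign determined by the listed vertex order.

Choose coordinates E = (0, 0), L = (1, 0), Q = (0, 1).
1. N lies on line EQ with EN:NQ = 2:(-5) ⇒ N = (0, -2/3)
2. K is the midpoint of NL ⇒ K = (1/2, -1/3)
2·[ELN] = -2/3, 2·[KNE] = -1/3
[ELN]:[KNE] = -2/3:-1/3 = 2

[ELN]:[KNE] = 2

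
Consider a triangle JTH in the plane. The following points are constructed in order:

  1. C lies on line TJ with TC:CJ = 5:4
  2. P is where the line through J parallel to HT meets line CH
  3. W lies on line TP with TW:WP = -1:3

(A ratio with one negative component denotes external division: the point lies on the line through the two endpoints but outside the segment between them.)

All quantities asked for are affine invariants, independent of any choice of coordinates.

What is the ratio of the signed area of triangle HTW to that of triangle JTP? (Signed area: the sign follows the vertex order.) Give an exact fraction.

Set J = (0, 0), T = (1, 0), H = (0, 1); any affine frame gives the same invariant.
1. C lies on line TJ with TC:CJ = 5:4 ⇒ C = (4/9, 0)
2. P is where the line through J parallel to HT meets line CH ⇒ P = (4/5, -4/5)
3. W lies on line TP with TW:WP = -1:3 ⇒ W = (11/10, 2/5)
2·[HTW] = 1/2, 2·[JTP] = -4/5
[HTW]:[JTP] = 1/2:-4/5 = -5/8

[HTW]:[JTP] = -5/8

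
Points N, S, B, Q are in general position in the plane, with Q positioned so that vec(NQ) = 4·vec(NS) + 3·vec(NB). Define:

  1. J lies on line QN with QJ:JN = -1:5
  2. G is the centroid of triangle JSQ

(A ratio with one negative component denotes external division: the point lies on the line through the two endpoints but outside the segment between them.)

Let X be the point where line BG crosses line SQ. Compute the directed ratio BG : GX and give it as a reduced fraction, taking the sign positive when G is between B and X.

Assign N = (0, 0), S = (1, 0), B = (0, 1), Q = (4, 3) — the answer is frame-independent, so this choice is without loss of generality.
1. J lies on line QN with QJ:JN = -1:5 ⇒ J = (5, 15/4)
2. G is the centroid of triangle JSQ ⇒ G = (10/3, 9/4)
line BG meets SQ at X = (16/5, 11/5)
G = B + t·(X−B) with t = 25/24, so BG:GX = 25/24:-1/24

BG:GX = -25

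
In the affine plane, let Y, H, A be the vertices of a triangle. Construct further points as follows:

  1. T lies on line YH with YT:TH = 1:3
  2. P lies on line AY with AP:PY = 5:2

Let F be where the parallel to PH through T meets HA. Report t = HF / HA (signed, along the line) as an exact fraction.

t = -3/10

Choose coordinates Y = (0, 0), H = (1, 0), A = (0, 1).
1. T lies on line YH with YT:TH = 1:3 ⇒ T = (1/4, 0)
2. P lies on line AY with AP:PY = 5:2 ⇒ P = (0, 2/7)
through T parallel to PH: direction (1, -2/7); meets HA at F = (13/10, -3/10)
F = H + t·(A−H) with t = -3/10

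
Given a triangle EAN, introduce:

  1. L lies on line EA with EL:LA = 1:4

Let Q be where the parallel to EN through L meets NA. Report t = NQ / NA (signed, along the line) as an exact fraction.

Work in coordinates with E = (0, 0), A = (1, 0), N = (0, 1).
1. L lies on line EA with EL:LA = 1:4 ⇒ L = (1/5, 0)
through L parallel to EN: direction (0, 1); meets NA at Q = (1/5, 4/5)
Q = N + t·(A−N) with t = 1/5

t = 1/5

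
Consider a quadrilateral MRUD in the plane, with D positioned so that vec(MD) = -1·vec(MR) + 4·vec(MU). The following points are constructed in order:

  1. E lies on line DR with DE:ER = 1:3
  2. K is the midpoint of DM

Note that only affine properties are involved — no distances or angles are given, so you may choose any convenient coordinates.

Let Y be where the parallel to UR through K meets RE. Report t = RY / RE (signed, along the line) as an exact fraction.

Assign M = (0, 0), R = (1, 0), U = (0, 1), D = (-1, 4) — the answer is frame-independent, so this choice is without loss of generality.
1. E lies on line DR with DE:ER = 1:3 ⇒ E = (-1/2, 3)
2. K is the midpoint of DM ⇒ K = (-1/2, 2)
through K parallel to UR: direction (1, -1); meets RE at Y = (1/2, 1)
Y = R + t·(E−R) with t = 1/3

t = 1/3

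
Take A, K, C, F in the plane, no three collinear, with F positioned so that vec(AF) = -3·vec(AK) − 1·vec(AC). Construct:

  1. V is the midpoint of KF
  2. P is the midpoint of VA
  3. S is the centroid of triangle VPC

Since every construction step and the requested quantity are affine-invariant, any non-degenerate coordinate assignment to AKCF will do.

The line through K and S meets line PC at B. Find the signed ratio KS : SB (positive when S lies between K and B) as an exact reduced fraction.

KS:SB = -23/2

Choose coordinates A = (0, 0), K = (1, 0), C = (0, 1), F = (-3, -1).
1. V is the midpoint of KF ⇒ V = (-1, -1/2)
2. P is the midpoint of VA ⇒ P = (-1/2, -1/4)
3. S is the centroid of triangle VPC ⇒ S = (-1/2, 1/12)
line KS meets PC at B = (-17/46, 7/92)
S = K + t·(B−K) with t = 23/21, so KS:SB = 23/21:-2/21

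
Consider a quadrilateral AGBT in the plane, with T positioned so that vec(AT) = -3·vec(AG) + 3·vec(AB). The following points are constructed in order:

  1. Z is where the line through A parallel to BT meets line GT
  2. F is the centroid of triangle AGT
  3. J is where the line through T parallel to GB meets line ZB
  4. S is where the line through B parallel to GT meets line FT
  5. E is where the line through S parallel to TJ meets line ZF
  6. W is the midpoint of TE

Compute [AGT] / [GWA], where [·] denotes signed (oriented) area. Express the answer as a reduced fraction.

Work in coordinates with A = (0, 0), G = (1, 0), B = (0, 1), T = (-3, 3).
1. Z is where the line through A parallel to BT meets line GT ⇒ Z = (9, -6)
2. F is the centroid of triangle AGT ⇒ F = (-2/3, 1)
3. J is where the line through T parallel to GB meets line ZB ⇒ J = (-9/2, 9/2)
4. S is where the line through B parallel to GT meets line FT ⇒ S = (-16/3, 5)
5. E is where the line through S parallel to TJ meets line ZF ⇒ E = (-37/12, 11/4)
6. W is the midpoint of TE ⇒ W = (-73/24, 23/8)
2·[AGT] = 3, 2·[GWA] = 23/8
[AGT]:[GWA] = 3:23/8 = 24/23

[AGT]:[GWA] = 24/23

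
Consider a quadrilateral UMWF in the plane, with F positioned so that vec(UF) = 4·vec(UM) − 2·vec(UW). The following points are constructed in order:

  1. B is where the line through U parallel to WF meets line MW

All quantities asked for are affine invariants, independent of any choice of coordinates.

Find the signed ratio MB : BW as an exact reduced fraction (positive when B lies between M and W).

MB:BW = -3/4

Assign U = (0, 0), M = (1, 0), W = (0, 1), F = (4, -2) — the answer is frame-independent, so this choice is without loss of generality.
1. B is where the line through U parallel to WF meets line MW ⇒ B = (4, -3)
B = M + t·(W−M) with t = -3, so MB:BW = t:(1−t) = -3:4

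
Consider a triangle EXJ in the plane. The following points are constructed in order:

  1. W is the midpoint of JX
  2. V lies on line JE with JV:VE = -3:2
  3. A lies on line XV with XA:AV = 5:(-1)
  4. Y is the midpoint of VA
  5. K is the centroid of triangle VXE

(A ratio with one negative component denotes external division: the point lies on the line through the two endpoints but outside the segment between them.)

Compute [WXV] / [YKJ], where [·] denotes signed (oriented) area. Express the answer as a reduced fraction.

Choose coordinates E = (0, 0), X = (1, 0), J = (0, 1).
1. W is the midpoint of JX ⇒ W = (1/2, 1/2)
2. V lies on line JE with JV:VE = -3:2 ⇒ V = (0, -2)
3. A lies on line XV with XA:AV = 5:(-1) ⇒ A = (-1/4, -5/2)
4. Y is the midpoint of VA ⇒ Y = (-1/8, -9/4)
5. K is the centroid of triangle VXE ⇒ K = (1/3, -2/3)
2·[WXV] = -3/2, 2·[YKJ] = 31/24
[WXV]:[YKJ] = -3/2:31/24 = -36/31

[WXV]:[YKJ] = -36/31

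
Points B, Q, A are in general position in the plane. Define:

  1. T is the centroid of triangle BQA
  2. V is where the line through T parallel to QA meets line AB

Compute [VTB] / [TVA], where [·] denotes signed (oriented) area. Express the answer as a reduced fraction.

Assign B = (0, 0), Q = (1, 0), A = (0, 1) — the answer is frame-independent, so this choice is without loss of generality.
1. T is the centroid of triangle BQA ⇒ T = (1/3, 1/3)
2. V is where the line through T parallel to QA meets line AB ⇒ V = (0, 2/3)
2·[VTB] = -2/9, 2·[TVA] = -1/9
[VTB]:[TVA] = -2/9:-1/9 = 2

[VTB]:[TVA] = 2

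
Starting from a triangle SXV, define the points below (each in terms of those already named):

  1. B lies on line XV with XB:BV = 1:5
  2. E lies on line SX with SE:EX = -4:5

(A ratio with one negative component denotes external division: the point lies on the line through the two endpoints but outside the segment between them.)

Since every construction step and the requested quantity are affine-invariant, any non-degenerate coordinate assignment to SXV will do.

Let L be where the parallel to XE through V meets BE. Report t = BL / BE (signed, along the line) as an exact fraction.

t = -5

Assign S = (0, 0), X = (1, 0), V = (0, 1) — the answer is frame-independent, so this choice is without loss of generality.
1. B lies on line XV with XB:BV = 1:5 ⇒ B = (5/6, 1/6)
2. E lies on line SX with SE:EX = -4:5 ⇒ E = (-4, 0)
through V parallel to XE: direction (-5, 0); meets BE at L = (25, 1)
L = B + t·(E−B) with t = -5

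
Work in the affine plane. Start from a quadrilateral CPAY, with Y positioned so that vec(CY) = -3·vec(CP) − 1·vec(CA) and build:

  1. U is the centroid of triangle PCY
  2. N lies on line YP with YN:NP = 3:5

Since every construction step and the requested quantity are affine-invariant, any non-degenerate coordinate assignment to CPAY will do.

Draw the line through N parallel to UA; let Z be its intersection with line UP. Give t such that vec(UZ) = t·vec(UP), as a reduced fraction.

Set C = (0, 0), P = (1, 0), A = (0, 1), Y = (-3, -1); any affine frame gives the same invariant.
1. U is the centroid of triangle PCY ⇒ U = (-2/3, -1/3)
2. N lies on line YP with YN:NP = 3:5 ⇒ N = (-3/2, -5/8)
through N parallel to UA: direction (2/3, 4/3); meets UP at Z = (-103/72, -35/72)
Z = U + t·(P−U) with t = -11/24

t = -11/24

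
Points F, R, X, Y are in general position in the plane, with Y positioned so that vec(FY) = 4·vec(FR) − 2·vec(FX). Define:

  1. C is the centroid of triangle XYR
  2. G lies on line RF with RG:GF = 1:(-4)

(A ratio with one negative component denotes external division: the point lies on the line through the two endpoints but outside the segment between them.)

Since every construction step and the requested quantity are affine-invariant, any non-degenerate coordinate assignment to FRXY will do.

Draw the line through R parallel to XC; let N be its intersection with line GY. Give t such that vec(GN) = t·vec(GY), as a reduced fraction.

t = -2

Assign F = (0, 0), R = (1, 0), X = (0, 1), Y = (4, -2) — the answer is frame-independent, so this choice is without loss of generality.
1. C is the centroid of triangle XYR ⇒ C = (5/3, -1/3)
2. G lies on line RF with RG:GF = 1:(-4) ⇒ G = (4/3, 0)
through R parallel to XC: direction (5/3, -4/3); meets GY at N = (-4, 4)
N = G + t·(Y−G) with t = -2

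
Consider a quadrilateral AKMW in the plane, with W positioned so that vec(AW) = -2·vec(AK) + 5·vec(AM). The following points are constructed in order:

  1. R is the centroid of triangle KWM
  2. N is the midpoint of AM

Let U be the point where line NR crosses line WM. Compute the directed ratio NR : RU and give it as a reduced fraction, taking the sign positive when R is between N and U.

Set A = (0, 0), K = (1, 0), M = (0, 1), W = (-2, 5); any affine frame gives the same invariant.
1. R is the centroid of triangle KWM ⇒ R = (-1/3, 2)
2. N is the midpoint of AM ⇒ N = (0, 1/2)
line NR meets WM at U = (-1/5, 7/5)
R = N + t·(U−N) with t = 5/3, so NR:RU = 5/3:-2/3

NR:RU = -5/2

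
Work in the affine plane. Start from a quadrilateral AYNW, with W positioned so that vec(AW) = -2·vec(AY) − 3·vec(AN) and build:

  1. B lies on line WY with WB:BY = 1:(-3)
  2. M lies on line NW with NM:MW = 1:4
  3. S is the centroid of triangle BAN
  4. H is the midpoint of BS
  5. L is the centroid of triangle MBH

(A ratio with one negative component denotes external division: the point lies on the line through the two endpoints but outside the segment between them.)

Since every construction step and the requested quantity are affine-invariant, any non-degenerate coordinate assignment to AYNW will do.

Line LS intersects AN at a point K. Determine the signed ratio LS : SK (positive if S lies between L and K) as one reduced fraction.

Work in coordinates with A = (0, 0), Y = (1, 0), N = (0, 1), W = (-2, -3).
1. B lies on line WY with WB:BY = 1:(-3) ⇒ B = (-7/2, -9/2)
2. M lies on line NW with NM:MW = 1:4 ⇒ M = (-2/5, 1/5)
3. S is the centroid of triangle BAN ⇒ S = (-7/6, -7/6)
4. H is the midpoint of BS ⇒ H = (-7/3, -17/6)
5. L is the centroid of triangle MBH ⇒ L = (-187/90, -107/45)
line LS meets AN at K = (0, 63/164)
S = L + t·(K−L) with t = 82/187, so LS:SK = 82/187:105/187

LS:SK = 82/105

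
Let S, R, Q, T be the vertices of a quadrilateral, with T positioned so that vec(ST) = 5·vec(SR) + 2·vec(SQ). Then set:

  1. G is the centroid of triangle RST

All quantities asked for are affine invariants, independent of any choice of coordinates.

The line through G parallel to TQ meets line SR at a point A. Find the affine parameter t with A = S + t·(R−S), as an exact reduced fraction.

Set S = (0, 0), R = (1, 0), Q = (0, 1), T = (5, 2); any affine frame gives the same invariant.
1. G is the centroid of triangle RST ⇒ G = (2, 2/3)
through G parallel to TQ: direction (-5, -1); meets SR at A = (-4/3, 0)
A = S + t·(R−S) with t = -4/3

t = -4/3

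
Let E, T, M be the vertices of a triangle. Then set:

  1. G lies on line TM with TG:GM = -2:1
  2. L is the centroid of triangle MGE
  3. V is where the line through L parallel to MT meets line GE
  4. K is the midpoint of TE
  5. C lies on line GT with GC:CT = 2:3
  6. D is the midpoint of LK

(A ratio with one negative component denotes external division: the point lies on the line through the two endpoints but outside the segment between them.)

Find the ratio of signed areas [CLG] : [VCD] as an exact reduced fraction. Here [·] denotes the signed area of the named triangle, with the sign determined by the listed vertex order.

Set E = (0, 0), T = (1, 0), M = (0, 1); any affine frame gives the same invariant.
1. G lies on line TM with TG:GM = -2:1 ⇒ G = (-1, 2)
2. L is the centroid of triangle MGE ⇒ L = (-1/3, 1)
3. V is where the line through L parallel to MT meets line GE ⇒ V = (-2/3, 4/3)
4. K is the midpoint of TE ⇒ K = (1/2, 0)
5. C lies on line GT with GC:CT = 2:3 ⇒ C = (-1/5, 6/5)
6. D is the midpoint of LK ⇒ D = (1/12, 1/2)
2·[CLG] = -4/15, 2·[VCD] = -13/45
[CLG]:[VCD] = -4/15:-13/45 = 12/13

[CLG]:[VCD] = 12/13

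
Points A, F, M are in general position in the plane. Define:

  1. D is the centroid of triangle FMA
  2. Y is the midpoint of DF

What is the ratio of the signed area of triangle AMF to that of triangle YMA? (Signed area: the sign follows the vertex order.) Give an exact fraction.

[AMF]:[YMA] = -3/2

Work in coordinates with A = (0, 0), F = (1, 0), M = (0, 1).
1. D is the centroid of triangle FMA ⇒ D = (1/3, 1/3)
2. Y is the midpoint of DF ⇒ Y = (2/3, 1/6)
2·[AMF] = -1, 2·[YMA] = 2/3
[AMF]:[YMA] = -1:2/3 = -3/2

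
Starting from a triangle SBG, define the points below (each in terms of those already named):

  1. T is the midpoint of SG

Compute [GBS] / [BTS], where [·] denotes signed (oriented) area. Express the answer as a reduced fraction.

Assign S = (0, 0), B = (1, 0), G = (0, 1) — the answer is frame-independent, so this choice is without loss of generality.
1. T is the midpoint of SG ⇒ T = (0, 1/2)
2·[GBS] = -1, 2·[BTS] = 1/2
[GBS]:[BTS] = -1:1/2 = -2

[GBS]:[BTS] = -2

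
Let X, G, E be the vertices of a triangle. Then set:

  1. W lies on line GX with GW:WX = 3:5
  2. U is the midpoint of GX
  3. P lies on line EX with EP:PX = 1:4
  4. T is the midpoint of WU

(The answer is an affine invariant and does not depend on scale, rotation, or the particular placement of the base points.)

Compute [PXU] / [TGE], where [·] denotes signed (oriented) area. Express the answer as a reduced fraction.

[PXU]:[TGE] = 32/35

Assign X = (0, 0), G = (1, 0), E = (0, 1) — the answer is frame-independent, so this choice is without loss of generality.
1. W lies on line GX with GW:WX = 3:5 ⇒ W = (5/8, 0)
2. U is the midpoint of GX ⇒ U = (1/2, 0)
3. P lies on line EX with EP:PX = 1:4 ⇒ P = (0, 4/5)
4. T is the midpoint of WU ⇒ T = (9/16, 0)
2·[PXU] = 2/5, 2·[TGE] = 7/16
[PXU]:[TGE] = 2/5:7/16 = 32/35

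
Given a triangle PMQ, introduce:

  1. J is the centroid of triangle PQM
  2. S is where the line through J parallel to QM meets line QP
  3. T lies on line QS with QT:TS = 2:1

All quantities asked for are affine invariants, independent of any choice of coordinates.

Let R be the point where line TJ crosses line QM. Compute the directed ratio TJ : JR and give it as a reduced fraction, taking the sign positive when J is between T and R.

TJ:JR = -1/3

Set P = (0, 0), M = (1, 0), Q = (0, 1); any affine frame gives the same invariant.
1. J is the centroid of triangle PQM ⇒ J = (1/3, 1/3)
2. S is where the line through J parallel to QM meets line QP ⇒ S = (0, 2/3)
3. T lies on line QS with QT:TS = 2:1 ⇒ T = (0, 7/9)
line TJ meets QM at R = (-2/3, 5/3)
J = T + t·(R−T) with t = -1/2, so TJ:JR = -1/2:3/2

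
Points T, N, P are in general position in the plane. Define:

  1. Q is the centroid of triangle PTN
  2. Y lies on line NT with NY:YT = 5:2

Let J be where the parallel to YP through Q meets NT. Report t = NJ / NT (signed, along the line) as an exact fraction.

t = 4/7

Choose coordinates T = (0, 0), N = (1, 0), P = (0, 1).
1. Q is the centroid of triangle PTN ⇒ Q = (1/3, 1/3)
2. Y lies on line NT with NY:YT = 5:2 ⇒ Y = (2/7, 0)
through Q parallel to YP: direction (-2/7, 1); meets NT at J = (3/7, 0)
J = N + t·(T−N) with t = 4/7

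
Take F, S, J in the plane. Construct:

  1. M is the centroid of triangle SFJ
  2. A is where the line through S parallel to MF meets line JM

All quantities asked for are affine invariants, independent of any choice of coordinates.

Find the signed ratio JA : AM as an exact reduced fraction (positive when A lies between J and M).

JA:AM = -2

Assign F = (0, 0), S = (1, 0), J = (0, 1) — the answer is frame-independent, so this choice is without loss of generality.
1. M is the centroid of triangle SFJ ⇒ M = (1/3, 1/3)
2. A is where the line through S parallel to MF meets line JM ⇒ A = (2/3, -1/3)
A = J + t·(M−J) with t = 2, so JA:AM = t:(1−t) = 2:-1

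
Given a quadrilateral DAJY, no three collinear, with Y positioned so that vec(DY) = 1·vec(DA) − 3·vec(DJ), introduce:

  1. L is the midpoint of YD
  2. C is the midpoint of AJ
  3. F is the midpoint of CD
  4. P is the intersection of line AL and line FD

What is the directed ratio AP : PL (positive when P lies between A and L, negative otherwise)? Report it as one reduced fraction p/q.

Assign D = (0, 0), A = (1, 0), J = (0, 1), Y = (1, -3) — the answer is frame-independent, so this choice is without loss of generality.
1. L is the midpoint of YD ⇒ L = (1/2, -3/2)
2. C is the midpoint of AJ ⇒ C = (1/2, 1/2)
3. F is the midpoint of CD ⇒ F = (1/4, 1/4)
4. P is the intersection of line AL and line FD ⇒ P = (3/2, 3/2)
P = A + t·(L−A) with t = -1, so AP:PL = t:(1−t) = -1:2

AP:PL = -1/2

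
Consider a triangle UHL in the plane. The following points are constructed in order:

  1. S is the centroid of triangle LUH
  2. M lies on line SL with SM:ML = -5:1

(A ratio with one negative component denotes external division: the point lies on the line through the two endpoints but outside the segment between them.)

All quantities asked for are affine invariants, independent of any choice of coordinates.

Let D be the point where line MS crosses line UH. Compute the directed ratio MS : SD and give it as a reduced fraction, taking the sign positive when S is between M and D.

Work in coordinates with U = (0, 0), H = (1, 0), L = (0, 1).
1. S is the centroid of triangle LUH ⇒ S = (1/3, 1/3)
2. M lies on line SL with SM:ML = -5:1 ⇒ M = (-1/12, 7/6)
line MS meets UH at D = (1/2, 0)
S = M + t·(D−M) with t = 5/7, so MS:SD = 5/7:2/7

MS:SD = 5/2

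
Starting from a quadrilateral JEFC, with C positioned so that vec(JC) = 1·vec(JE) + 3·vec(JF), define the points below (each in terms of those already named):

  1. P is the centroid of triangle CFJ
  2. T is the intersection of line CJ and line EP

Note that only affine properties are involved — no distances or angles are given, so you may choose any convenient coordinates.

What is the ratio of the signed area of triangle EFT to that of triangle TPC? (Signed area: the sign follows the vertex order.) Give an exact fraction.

Set J = (0, 0), E = (1, 0), F = (0, 1), C = (1, 3); any affine frame gives the same invariant.
1. P is the centroid of triangle CFJ ⇒ P = (1/3, 4/3)
2. T is the intersection of line CJ and line EP ⇒ T = (2/5, 6/5)
2·[EFT] = -3/5, 2·[TPC] = -1/5
[EFT]:[TPC] = -3/5:-1/5 = 3

[EFT]:[TPC] = 3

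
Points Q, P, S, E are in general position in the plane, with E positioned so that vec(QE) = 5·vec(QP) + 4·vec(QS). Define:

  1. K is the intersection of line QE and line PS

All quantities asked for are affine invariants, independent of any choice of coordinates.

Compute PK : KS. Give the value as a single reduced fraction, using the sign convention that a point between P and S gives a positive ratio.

PK:KS = 4/5

Set Q = (0, 0), P = (1, 0), S = (0, 1), E = (5, 4); any affine frame gives the same invariant.
1. K is the intersection of line QE and line PS ⇒ K = (5/9, 4/9)
K = P + t·(S−P) with t = 4/9, so PK:KS = t:(1−t) = 4/9:5/9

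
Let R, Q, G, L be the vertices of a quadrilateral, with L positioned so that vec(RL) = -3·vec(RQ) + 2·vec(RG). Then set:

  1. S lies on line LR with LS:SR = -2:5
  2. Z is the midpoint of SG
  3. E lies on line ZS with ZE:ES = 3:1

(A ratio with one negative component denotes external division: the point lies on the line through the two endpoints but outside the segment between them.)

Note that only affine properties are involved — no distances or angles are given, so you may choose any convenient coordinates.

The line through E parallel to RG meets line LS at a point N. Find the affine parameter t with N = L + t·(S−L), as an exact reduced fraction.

Choose coordinates R = (0, 0), Q = (1, 0), G = (0, 1), L = (-3, 2).
1. S lies on line LR with LS:SR = -2:5 ⇒ S = (-5, 10/3)
2. Z is the midpoint of SG ⇒ Z = (-5/2, 13/6)
3. E lies on line ZS with ZE:ES = 3:1 ⇒ E = (-35/8, 73/24)
through E parallel to RG: direction (0, 1); meets LS at N = (-35/8, 35/12)
N = L + t·(S−L) with t = 11/16

t = 11/16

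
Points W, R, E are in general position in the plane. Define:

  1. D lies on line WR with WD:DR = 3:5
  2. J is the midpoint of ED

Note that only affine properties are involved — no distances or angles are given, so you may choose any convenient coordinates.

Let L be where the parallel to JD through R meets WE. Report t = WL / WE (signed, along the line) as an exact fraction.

t = 8/3

Work in coordinates with W = (0, 0), R = (1, 0), E = (0, 1).
1. D lies on line WR with WD:DR = 3:5 ⇒ D = (3/8, 0)
2. J is the midpoint of ED ⇒ J = (3/16, 1/2)
through R parallel to JD: direction (3/16, -1/2); meets WE at L = (0, 8/3)
L = W + t·(E−W) with t = 8/3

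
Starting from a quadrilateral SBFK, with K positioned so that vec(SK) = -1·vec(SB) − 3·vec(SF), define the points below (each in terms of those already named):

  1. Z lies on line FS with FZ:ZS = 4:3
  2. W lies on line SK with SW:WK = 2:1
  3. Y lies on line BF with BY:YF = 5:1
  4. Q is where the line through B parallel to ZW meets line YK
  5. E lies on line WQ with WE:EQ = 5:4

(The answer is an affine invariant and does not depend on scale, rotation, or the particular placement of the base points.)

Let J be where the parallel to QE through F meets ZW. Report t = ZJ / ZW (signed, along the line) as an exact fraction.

Set S = (0, 0), B = (1, 0), F = (0, 1), K = (-1, -3); any affine frame gives the same invariant.
1. Z lies on line FS with FZ:ZS = 4:3 ⇒ Z = (0, 3/7)
2. W lies on line SK with SW:WK = 2:1 ⇒ W = (-2/3, -2)
3. Y lies on line BF with BY:YF = 5:1 ⇒ Y = (1/6, 5/6)
4. Q is where the line through B parallel to ZW meets line YK ⇒ Q = (11, 255/7)
5. E lies on line WQ with WE:EQ = 5:4 ⇒ E = (157/27, 1219/63)
through F parallel to QE: direction (-140/27, -1076/63); meets ZW at J = (280/171, 2551/399)
J = Z + t·(W−Z) with t = -140/57

t = -140/57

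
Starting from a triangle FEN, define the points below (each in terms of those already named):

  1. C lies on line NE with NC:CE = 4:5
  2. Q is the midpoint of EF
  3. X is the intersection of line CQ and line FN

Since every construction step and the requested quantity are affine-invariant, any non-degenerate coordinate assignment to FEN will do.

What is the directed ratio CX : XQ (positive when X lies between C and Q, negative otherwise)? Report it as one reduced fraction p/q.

Choose coordinates F = (0, 0), E = (1, 0), N = (0, 1).
1. C lies on line NE with NC:CE = 4:5 ⇒ C = (4/9, 5/9)
2. Q is the midpoint of EF ⇒ Q = (1/2, 0)
3. X is the intersection of line CQ and line FN ⇒ X = (0, 5)
X = C + t·(Q−C) with t = -8, so CX:XQ = t:(1−t) = -8:9

CX:XQ = -8/9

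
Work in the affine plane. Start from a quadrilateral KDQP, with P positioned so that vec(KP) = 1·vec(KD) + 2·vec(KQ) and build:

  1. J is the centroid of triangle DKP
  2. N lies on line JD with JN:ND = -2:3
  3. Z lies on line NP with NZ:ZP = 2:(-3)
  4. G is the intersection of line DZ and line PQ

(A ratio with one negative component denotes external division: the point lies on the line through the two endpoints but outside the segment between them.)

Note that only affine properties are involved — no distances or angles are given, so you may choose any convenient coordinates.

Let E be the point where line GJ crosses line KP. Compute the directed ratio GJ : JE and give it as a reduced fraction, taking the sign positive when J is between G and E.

Work in coordinates with K = (0, 0), D = (1, 0), Q = (0, 1), P = (1, 2).
1. J is the centroid of triangle DKP ⇒ J = (2/3, 2/3)
2. N lies on line JD with JN:ND = -2:3 ⇒ N = (0, 2)
3. Z lies on line NP with NZ:ZP = 2:(-3) ⇒ Z = (-2, 2)
4. G is the intersection of line DZ and line PQ ⇒ G = (-1/5, 4/5)
line GJ meets KP at E = (5/14, 5/7)
J = G + t·(E−G) with t = 14/9, so GJ:JE = 14/9:-5/9

GJ:JE = -14/5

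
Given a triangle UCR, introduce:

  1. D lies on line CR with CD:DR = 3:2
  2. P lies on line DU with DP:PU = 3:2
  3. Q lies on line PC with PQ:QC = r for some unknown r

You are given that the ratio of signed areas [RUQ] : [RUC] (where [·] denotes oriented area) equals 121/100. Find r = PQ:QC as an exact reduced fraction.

r = -5

Work in coordinates with U = (0, 0), C = (1, 0), R = (0, 1).
1. D lies on line CR with CD:DR = 3:2 ⇒ D = (2/5, 3/5)
2. P lies on line DU with DP:PU = 3:2 ⇒ P = (4/25, 6/25)
3. With PQ:QC = r, write λ = r/(r+1) so Q = P + λ·(C−P); Q is affine-linear in λ
Every point depending on Q is an affine combination of Q and λ-independent points, so each such coordinate is linear in λ; the λ² term in each signed area is a multiple of (C−P)×(C−P) = 0, so 2·[RUQ] and 2·[RUC] are each linear in λ. Evaluating at λ=0 and λ=1:
  2·[RUQ] = 21/25·λ + 4/25,   2·[RUC] = 1
So [RUQ]:[RUC] = (21/25·λ + 4/25) / (1). Setting this equal to 121/100:
  21/25·λ + 4/25 = 121/100·(1)  ⇒  λ = 5/4
Then r = λ/(1−λ) = (5/4)/(-1/4) = -5. Check: with r = -5, Q = (121/100, -3/50) and [RUQ]:[RUC] = 121/100 as required.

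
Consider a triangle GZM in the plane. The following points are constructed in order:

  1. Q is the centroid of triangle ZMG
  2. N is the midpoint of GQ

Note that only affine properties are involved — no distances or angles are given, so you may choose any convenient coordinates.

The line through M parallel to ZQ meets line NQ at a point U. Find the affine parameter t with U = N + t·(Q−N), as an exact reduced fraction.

t = 3

Choose coordinates G = (0, 0), Z = (1, 0), M = (0, 1).
1. Q is the centroid of triangle ZMG ⇒ Q = (1/3, 1/3)
2. N is the midpoint of GQ ⇒ N = (1/6, 1/6)
through M parallel to ZQ: direction (-2/3, 1/3); meets NQ at U = (2/3, 2/3)
U = N + t·(Q−N) with t = 3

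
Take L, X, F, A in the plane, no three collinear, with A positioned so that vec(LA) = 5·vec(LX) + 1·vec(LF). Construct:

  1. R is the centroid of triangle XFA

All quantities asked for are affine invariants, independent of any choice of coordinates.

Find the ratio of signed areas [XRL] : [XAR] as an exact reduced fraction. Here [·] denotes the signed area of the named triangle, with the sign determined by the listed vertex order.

[XRL]:[XAR] = 2/5

Work in coordinates with L = (0, 0), X = (1, 0), F = (0, 1), A = (5, 1).
1. R is the centroid of triangle XFA ⇒ R = (2, 2/3)
2·[XRL] = 2/3, 2·[XAR] = 5/3
[XRL]:[XAR] = 2/3:5/3 = 2/5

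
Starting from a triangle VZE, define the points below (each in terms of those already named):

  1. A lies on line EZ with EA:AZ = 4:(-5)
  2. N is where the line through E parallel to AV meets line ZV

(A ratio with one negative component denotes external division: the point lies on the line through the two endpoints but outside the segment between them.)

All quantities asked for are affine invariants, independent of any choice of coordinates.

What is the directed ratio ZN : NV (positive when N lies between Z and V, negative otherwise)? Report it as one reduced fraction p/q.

ZN:NV = 1/4

Choose coordinates V = (0, 0), Z = (1, 0), E = (0, 1).
1. A lies on line EZ with EA:AZ = 4:(-5) ⇒ A = (-4, 5)
2. N is where the line through E parallel to AV meets line ZV ⇒ N = (4/5, 0)
N = Z + t·(V−Z) with t = 1/5, so ZN:NV = t:(1−t) = 1/5:4/5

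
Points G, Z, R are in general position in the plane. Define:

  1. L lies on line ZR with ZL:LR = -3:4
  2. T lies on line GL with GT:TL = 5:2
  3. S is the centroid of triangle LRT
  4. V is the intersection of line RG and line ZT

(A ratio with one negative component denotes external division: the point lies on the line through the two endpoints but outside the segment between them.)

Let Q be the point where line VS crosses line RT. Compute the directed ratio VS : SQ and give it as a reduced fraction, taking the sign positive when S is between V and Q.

VS:SQ = 2/13

Choose coordinates G = (0, 0), Z = (1, 0), R = (0, 1).
1. L lies on line ZR with ZL:LR = -3:4 ⇒ L = (4, -3)
2. T lies on line GL with GT:TL = 5:2 ⇒ T = (20/7, -15/7)
3. S is the centroid of triangle LRT ⇒ S = (16/7, -29/21)
4. V is the intersection of line RG and line ZT ⇒ V = (0, 15/13)
line VS meets RT at Q = (120/7, -125/7)
S = V + t·(Q−V) with t = 2/15, so VS:SQ = 2/15:13/15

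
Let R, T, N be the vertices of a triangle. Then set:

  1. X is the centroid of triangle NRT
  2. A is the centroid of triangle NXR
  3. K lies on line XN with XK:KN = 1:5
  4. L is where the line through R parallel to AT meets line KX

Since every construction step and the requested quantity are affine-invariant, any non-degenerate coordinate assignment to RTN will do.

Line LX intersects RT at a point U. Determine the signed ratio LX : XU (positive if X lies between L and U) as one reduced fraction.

Choose coordinates R = (0, 0), T = (1, 0), N = (0, 1).
1. X is the centroid of triangle NRT ⇒ X = (1/3, 1/3)
2. A is the centroid of triangle NXR ⇒ A = (1/9, 4/9)
3. K lies on line XN with XK:KN = 1:5 ⇒ K = (5/18, 4/9)
4. L is where the line through R parallel to AT meets line KX ⇒ L = (2/3, -1/3)
line LX meets RT at U = (1/2, 0)
X = L + t·(U−L) with t = 2, so LX:XU = 2:-1

LX:XU = -2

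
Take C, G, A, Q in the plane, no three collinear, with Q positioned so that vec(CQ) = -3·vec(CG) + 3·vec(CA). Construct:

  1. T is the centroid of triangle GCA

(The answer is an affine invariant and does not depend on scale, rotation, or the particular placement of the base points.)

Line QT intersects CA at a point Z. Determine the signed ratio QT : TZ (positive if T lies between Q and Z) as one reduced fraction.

QT:TZ = -10

Assign C = (0, 0), G = (1, 0), A = (0, 1), Q = (-3, 3) — the answer is frame-independent, so this choice is without loss of generality.
1. T is the centroid of triangle GCA ⇒ T = (1/3, 1/3)
line QT meets CA at Z = (0, 3/5)
T = Q + t·(Z−Q) with t = 10/9, so QT:TZ = 10/9:-1/9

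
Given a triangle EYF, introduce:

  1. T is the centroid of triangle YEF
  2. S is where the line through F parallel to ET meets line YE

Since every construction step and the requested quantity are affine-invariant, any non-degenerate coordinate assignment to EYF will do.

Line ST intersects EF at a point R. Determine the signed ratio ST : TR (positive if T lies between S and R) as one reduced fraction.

Assign E = (0, 0), Y = (1, 0), F = (0, 1) — the answer is frame-independent, so this choice is without loss of generality.
1. T is the centroid of triangle YEF ⇒ T = (1/3, 1/3)
2. S is where the line through F parallel to ET meets line YE ⇒ S = (-1, 0)
line ST meets EF at R = (0, 1/4)
T = S + t·(R−S) with t = 4/3, so ST:TR = 4/3:-1/3

ST:TR = -4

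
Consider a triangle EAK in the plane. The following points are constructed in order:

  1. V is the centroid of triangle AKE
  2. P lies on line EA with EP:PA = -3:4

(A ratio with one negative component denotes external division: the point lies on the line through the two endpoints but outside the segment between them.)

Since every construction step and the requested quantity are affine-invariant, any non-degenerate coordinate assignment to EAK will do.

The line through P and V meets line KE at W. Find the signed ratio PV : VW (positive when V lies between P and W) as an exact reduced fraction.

PV:VW = -10

Choose coordinates E = (0, 0), A = (1, 0), K = (0, 1).
1. V is the centroid of triangle AKE ⇒ V = (1/3, 1/3)
2. P lies on line EA with EP:PA = -3:4 ⇒ P = (-3, 0)
line PV meets KE at W = (0, 3/10)
V = P + t·(W−P) with t = 10/9, so PV:VW = 10/9:-1/9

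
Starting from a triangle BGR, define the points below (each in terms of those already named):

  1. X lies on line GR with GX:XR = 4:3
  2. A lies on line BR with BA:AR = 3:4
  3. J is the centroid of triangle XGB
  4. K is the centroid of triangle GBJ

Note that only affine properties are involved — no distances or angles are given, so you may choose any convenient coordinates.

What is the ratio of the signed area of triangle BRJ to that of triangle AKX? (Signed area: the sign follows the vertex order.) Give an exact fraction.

Set B = (0, 0), G = (1, 0), R = (0, 1); any affine frame gives the same invariant.
1. X lies on line GR with GX:XR = 4:3 ⇒ X = (3/7, 4/7)
2. A lies on line BR with BA:AR = 3:4 ⇒ A = (0, 3/7)
3. J is the centroid of triangle XGB ⇒ J = (10/21, 4/21)
4. K is the centroid of triangle GBJ ⇒ K = (31/63, 4/63)
2·[BRJ] = -10/21, 2·[AKX] = 100/441
[BRJ]:[AKX] = -10/21:100/441 = -21/10

[BRJ]:[AKX] = -21/10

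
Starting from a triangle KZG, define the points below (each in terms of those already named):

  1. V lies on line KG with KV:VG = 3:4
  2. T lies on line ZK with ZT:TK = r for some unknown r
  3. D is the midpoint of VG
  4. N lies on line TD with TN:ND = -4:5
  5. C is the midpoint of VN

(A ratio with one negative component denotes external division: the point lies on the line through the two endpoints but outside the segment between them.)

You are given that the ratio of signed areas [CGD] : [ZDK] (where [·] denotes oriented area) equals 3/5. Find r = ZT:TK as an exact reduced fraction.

r = 2/3

Assign K = (0, 0), Z = (1, 0), G = (0, 1) — the answer is frame-independent, so this choice is without loss of generality.
1. V lies on line KG with KV:VG = 3:4 ⇒ V = (0, 3/7)
2. With ZT:TK = r, write λ = r/(r+1) so T = Z + λ·(K−Z); T is affine-linear in λ
3. D is the midpoint of VG ⇒ D = (0, 5/7)
4. N lies on line TD with TN:ND = -4:5 ⇒ N is an affine combination of earlier points and hence also affine-linear in λ
5. C is the midpoint of VN ⇒ C is an affine combination of earlier points and hence also affine-linear in λ
Every point depending on T is an affine combination of T and λ-independent points, so each such coordinate is linear in λ; the λ² term in each signed area is a multiple of (K−Z)×(K−Z) = 0, so 2·[CGD] and 2·[ZDK] are each linear in λ. Evaluating at λ=0 and λ=1:
  2·[CGD] = -5/7·λ + 5/7,   2·[ZDK] = 5/7
So [CGD]:[ZDK] = (-5/7·λ + 5/7) / (5/7). Setting this equal to 3/5:
  -5/7·λ + 5/7 = 3/5·(5/7)  ⇒  λ = 2/5
Then r = λ/(1−λ) = (2/5)/(3/5) = 2/3. Check: with r = 2/3, T = (3/5, 0) and [CGD]:[ZDK] = 3/5 as required.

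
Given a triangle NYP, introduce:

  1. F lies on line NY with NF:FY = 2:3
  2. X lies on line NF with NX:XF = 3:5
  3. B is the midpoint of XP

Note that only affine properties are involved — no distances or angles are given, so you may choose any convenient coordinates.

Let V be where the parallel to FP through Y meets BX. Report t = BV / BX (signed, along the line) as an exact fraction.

Work in coordinates with N = (0, 0), Y = (1, 0), P = (0, 1).
1. F lies on line NY with NF:FY = 2:3 ⇒ F = (2/5, 0)
2. X lies on line NF with NX:XF = 3:5 ⇒ X = (3/20, 0)
3. B is the midpoint of XP ⇒ B = (3/40, 1/2)
through Y parallel to FP: direction (-2/5, 1); meets BX at V = (-9/25, 17/5)
V = B + t·(X−B) with t = -29/5

t = -29/5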